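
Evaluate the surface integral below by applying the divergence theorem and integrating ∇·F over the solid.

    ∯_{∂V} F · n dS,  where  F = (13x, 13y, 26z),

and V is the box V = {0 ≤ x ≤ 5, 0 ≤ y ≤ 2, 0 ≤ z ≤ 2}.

By the divergence theorem,

    ∯_{∂V} F · n dS = ∭_V (∇ · F) dV.

Compute the divergence:
    ∇ · F = ∂F_x/∂x + ∂F_y/∂y + ∂F_z/∂z = 13 + 13 + 26 = 52.

V is a rectangular box, so dV = dx dy dz with 0 ≤ x ≤ 5, 0 ≤ y ≤ 2, 0 ≤ z ≤ 2.

Integrate (52) over V as an iterated integral:

    ∭_V (∇·F) dV = ∫_0^{5} ∫_0^{2} ∫_0^{2} (52) dz dy dx.

Inner (z from 0 to 2): 104.
Middle (y from 0 to 2): 208.
Outer (x from 0 to 5): 1040.

Therefore ∯_{∂V} F · n dS = 1040.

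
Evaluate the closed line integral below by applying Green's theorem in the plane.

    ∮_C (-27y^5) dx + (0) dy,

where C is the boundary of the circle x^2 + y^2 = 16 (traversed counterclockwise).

Green's theorem converts the closed line integral into a double integral over the enclosed region D:

    ∮_C P dx + Q dy = ∬_D (∂Q/∂x - ∂P/∂y) dA.

Here P = -27y^5, Q = 0, so

    ∂Q/∂x = 0,    ∂P/∂y = -135y^4,
    ∂Q/∂x - ∂P/∂y = 135y^4.

D is the region x^2 + y^2 ≤ 16. Evaluating the double integral:

In polar coordinates (x = r cos θ, y = r sin θ, dA = r dr dθ) the integrand becomes 135r^4sin(θ)^4, so

    ∬_D (135y^4) dA = ∫_0^{2π} ∫_0^{4} (135r^4sin(θ)^4) · r dr dθ.

Inner (r from 0 to 4): 92160sin(θ)^4.
Outer (θ from 0 to 2π): 69120π.

Therefore ∮_C P dx + Q dy = 69120π.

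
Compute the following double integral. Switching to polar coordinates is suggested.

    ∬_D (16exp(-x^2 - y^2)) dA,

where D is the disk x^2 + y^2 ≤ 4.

The region D is 0 ≤ r ≤ 2, 0 ≤ θ ≤ 2π in polar coordinates, where x = r cos(θ), y = r sin(θ), and dA = r dr dθ.

Under the substitution, the integrand becomes 16exp(-r^2), so

    ∬_D (16exp(-x^2 - y^2)) dA = ∫_{0}^{2π} ∫_{0}^{2} (16exp(-r^2)) · r dr dθ.

Inner integral (in r): ∫_{0}^{2} (16exp(-r^2)) · r dr = 8 - 8exp(-4).

Outer integral (in θ): ∫_{0}^{2π} (8 - 8exp(-4)) dθ = -16π exp(-4) + 16π.

Therefore ∬_D (16exp(-x^2 - y^2)) dA = -16π exp(-4) + 16π.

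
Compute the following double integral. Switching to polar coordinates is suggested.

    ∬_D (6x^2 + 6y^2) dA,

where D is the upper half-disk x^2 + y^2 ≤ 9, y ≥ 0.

The region D is 0 ≤ r ≤ 3, 0 ≤ θ ≤ π in polar coordinates, where x = r cos(θ), y = r sin(θ), and dA = r dr dθ.

Under the substitution, the integrand becomes 6r^2, so

    ∬_D (6x^2 + 6y^2) dA = ∫_{0}^{π} ∫_{0}^{3} (6r^2) · r dr dθ.

Inner integral (in r): ∫_{0}^{3} (6r^2) · r dr = 243/2.

Outer integral (in θ): ∫_{0}^{π} (243/2) dθ = 243π/2.

Therefore ∬_D (6x^2 + 6y^2) dA = 243π/2.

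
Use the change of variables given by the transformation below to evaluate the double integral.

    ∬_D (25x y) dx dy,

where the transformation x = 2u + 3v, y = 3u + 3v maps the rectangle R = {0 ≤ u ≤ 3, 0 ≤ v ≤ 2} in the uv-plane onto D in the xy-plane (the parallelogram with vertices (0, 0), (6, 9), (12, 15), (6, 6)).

Compute the Jacobian determinant of (x, y) with respect to (u, v):

    ∂(x,y)/∂(u,v) = | 2  3 | = (2)(3) - (3)(3) = -3.
                   | 3  3 |

Its absolute value is |J| = 3 (the area scaling factor).

Substituting x = 2u + 3v, y = 3u + 3v into the integrand,

    25x y → 150u^2 + 375u v + 225v^2,

so the integral becomes

    ∬_R (150u^2 + 375u v + 225v^2) · |J| du dv = ∫_0^3 ∫_0^2 (450u^2 + 1125u v + 675v^2) dv du.

Inner (v): 900u^2 + 2250u + 1800.
Outer (u): 23625.

Therefore ∬_D (25x y) dx dy = 23625.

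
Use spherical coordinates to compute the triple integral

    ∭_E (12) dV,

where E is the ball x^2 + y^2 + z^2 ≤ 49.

In spherical coordinates, x = ρ sin(φ) cos(θ), y = ρ sin(φ) sin(θ), z = ρ cos(φ), and dV = ρ^2 sin(φ) dρ dφ dθ.

The integrand becomes 12, so

    ∭_E (12) dV = ∫_{0}^{2π} ∫_{0}^{π} ∫_{0}^{7} (12) · ρ^2 sin(φ) dρ dφ dθ.

Inner (ρ): 1372sin(φ).
Middle (φ): 2744.
Outer (θ): 5488π.

Therefore the triple integral equals 5488π.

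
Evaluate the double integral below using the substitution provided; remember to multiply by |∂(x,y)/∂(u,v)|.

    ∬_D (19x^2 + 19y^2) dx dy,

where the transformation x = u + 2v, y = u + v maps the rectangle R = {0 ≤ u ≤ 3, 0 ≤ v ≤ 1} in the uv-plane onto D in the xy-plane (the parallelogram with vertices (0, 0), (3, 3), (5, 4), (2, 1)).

Compute the Jacobian determinant of (x, y) with respect to (u, v):

    ∂(x,y)/∂(u,v) = | 1  2 | = (1)(1) - (2)(1) = -1.
                   | 1  1 |

Its absolute value is |J| = 1 (the area scaling factor).

Substituting x = u + 2v, y = u + v into the integrand,

    19x^2 + 19y^2 → 38u^2 + 114u v + 95v^2,

so the integral becomes

    ∬_R (38u^2 + 114u v + 95v^2) · |J| du dv = ∫_0^3 ∫_0^1 (38u^2 + 114u v + 95v^2) dv du.

Inner (v): 38u^2 + 57u + 95/3.
Outer (u): 1387/2.

Therefore ∬_D (19x^2 + 19y^2) dx dy = 1387/2.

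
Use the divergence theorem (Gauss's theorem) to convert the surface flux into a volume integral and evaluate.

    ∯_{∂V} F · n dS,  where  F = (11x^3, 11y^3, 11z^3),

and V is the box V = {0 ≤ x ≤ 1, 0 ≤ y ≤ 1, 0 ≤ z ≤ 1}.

By the divergence theorem,

    ∯_{∂V} F · n dS = ∭_V (∇ · F) dV.

Compute the divergence:
    ∇ · F = ∂F_x/∂x + ∂F_y/∂y + ∂F_z/∂z = 33x^2 + 33y^2 + 33z^2.

V is a rectangular box, so dV = dx dy dz with 0 ≤ x ≤ 1, 0 ≤ y ≤ 1, 0 ≤ z ≤ 1.

Integrate (33x^2 + 33y^2 + 33z^2) over V as an iterated integral:

    ∭_V (∇·F) dV = ∫_0^{1} ∫_0^{1} ∫_0^{1} (33x^2 + 33y^2 + 33z^2) dz dy dx.

Inner (z from 0 to 1): 33x^2 + 33y^2 + 11.
Middle (y from 0 to 1): 33x^2 + 22.
Outer (x from 0 to 1): 33.

Therefore ∯_{∂V} F · n dS = 33.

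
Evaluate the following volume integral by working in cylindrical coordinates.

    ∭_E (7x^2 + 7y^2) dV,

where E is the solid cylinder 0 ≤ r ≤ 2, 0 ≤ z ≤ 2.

In cylindrical coordinates, x = r cos(θ), y = r sin(θ), z = z, and dV = r dr dθ dz.

The integrand becomes 7r^2, so

    ∭_E (7x^2 + 7y^2) dV = ∫_{0}^{2π} ∫_{0}^{2} ∫_{0}^{2} (7r^2) · r dz dr dθ.

Inner (z): 14r^3.
Middle (r from 0 to 2): 56.
Outer (θ): 112π.

Therefore the triple integral equals 112π.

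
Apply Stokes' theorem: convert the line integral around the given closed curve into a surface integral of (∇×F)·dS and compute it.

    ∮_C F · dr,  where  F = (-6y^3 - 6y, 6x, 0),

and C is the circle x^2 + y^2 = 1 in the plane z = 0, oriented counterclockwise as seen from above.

Let S be the flat disk x^2 + y^2 ≤ 1 in the plane z = 0, with upward unit normal n̂ = ẑ. By Stokes' theorem,

    ∮_C F · dr = ∬_S (∇ × F) · n̂ dS = ∬_D (curl F)_z dA,

where D is the disk x^2 + y^2 ≤ 1.

Compute the curl of F = (-6y^3 - 6y, 6x, 0):
    (∇ × F)_x = ∂F_z/∂y - ∂F_y/∂z = 0,
    (∇ × F)_y = ∂F_x/∂z - ∂F_z/∂x = 0,
    (∇ × F)_z = ∂F_y/∂x - ∂F_x/∂y = 18y^2 + 12.

On z = 0, (curl F)_z = 18y^2 + 12.

Convert to polar (x = r cos θ, y = r sin θ, dA = r dr dθ); the integrand becomes 18r^2sin(θ)^2 + 12, so

    ∬_D (curl F)_z dA = ∫_0^{2π} ∫_0^{1} (18r^2sin(θ)^2 + 12) · r dr dθ.

Inner (r from 0 to 1): 9sin(θ)^2/2 + 6.
Outer (θ from 0 to 2π): 33π/2.

Therefore ∮_C F · dr = 33π/2.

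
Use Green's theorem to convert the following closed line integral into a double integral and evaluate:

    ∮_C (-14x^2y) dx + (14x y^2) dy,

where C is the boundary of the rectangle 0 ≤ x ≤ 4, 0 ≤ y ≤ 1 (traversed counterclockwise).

Green's theorem converts the closed line integral into a double integral over the enclosed region D:

    ∮_C P dx + Q dy = ∬_D (∂Q/∂x - ∂P/∂y) dA.

Here P = -14x^2y, Q = 14x y^2, so

    ∂Q/∂x = 14y^2,    ∂P/∂y = -14x^2,
    ∂Q/∂x - ∂P/∂y = 14x^2 + 14y^2.

D is the region 0 ≤ x ≤ 4, 0 ≤ y ≤ 1. Evaluating the double integral:

    ∬_D (14x^2 + 14y^2) dA = ∫_0^{4} ∫_0^{1} (14x^2 + 14y^2) dy dx.

Inner (y from 0 to 1): 14x^2 + 14/3.
Outer (x from 0 to 4): 952/3.

Therefore ∮_C P dx + Q dy = 952/3.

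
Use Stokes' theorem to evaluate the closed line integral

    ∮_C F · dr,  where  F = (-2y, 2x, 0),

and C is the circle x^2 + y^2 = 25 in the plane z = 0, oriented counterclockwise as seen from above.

Let S be the flat disk x^2 + y^2 ≤ 25 in the plane z = 0, with upward unit normal n̂ = ẑ. By Stokes' theorem,

    ∮_C F · dr = ∬_S (∇ × F) · n̂ dS = ∬_D (curl F)_z dA,

where D is the disk x^2 + y^2 ≤ 25.

Compute the curl of F = (-2y, 2x, 0):
    (∇ × F)_x = ∂F_z/∂y - ∂F_y/∂z = 0,
    (∇ × F)_y = ∂F_x/∂z - ∂F_z/∂x = 0,
    (∇ × F)_z = ∂F_y/∂x - ∂F_x/∂y = 4.

On z = 0, (curl F)_z = 4.

Convert to polar (x = r cos θ, y = r sin θ, dA = r dr dθ); the integrand becomes 4, so

    ∬_D (curl F)_z dA = ∫_0^{2π} ∫_0^{5} (4) · r dr dθ.

Inner (r from 0 to 5): 50.
Outer (θ from 0 to 2π): 100π.

Therefore ∮_C F · dr = 100π.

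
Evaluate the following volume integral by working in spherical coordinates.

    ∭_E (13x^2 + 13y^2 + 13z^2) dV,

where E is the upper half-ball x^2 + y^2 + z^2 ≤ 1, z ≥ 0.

In spherical coordinates, x = ρ sin(φ) cos(θ), y = ρ sin(φ) sin(θ), z = ρ cos(φ), and dV = ρ^2 sin(φ) dρ dφ dθ.

The integrand becomes 13ρ^2, so

    ∭_E (13x^2 + 13y^2 + 13z^2) dV = ∫_{0}^{2π} ∫_{0}^{π/2} ∫_{0}^{1} (13ρ^2) · ρ^2 sin(φ) dρ dφ dθ.

Inner (ρ): 13sin(φ)/5.
Middle (φ): 13/5.
Outer (θ): 26π/5.

Therefore the triple integral equals 26π/5.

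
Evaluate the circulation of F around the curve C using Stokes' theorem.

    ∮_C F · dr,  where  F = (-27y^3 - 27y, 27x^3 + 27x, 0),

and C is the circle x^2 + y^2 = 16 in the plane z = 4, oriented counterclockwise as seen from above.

Let S be the flat disk x^2 + y^2 ≤ 16 in the plane z = 4, with upward unit normal n̂ = ẑ. By Stokes' theorem,

    ∮_C F · dr = ∬_S (∇ × F) · n̂ dS = ∬_D (curl F)_z dA,

where D is the disk x^2 + y^2 ≤ 16.

Compute the curl of F = (-27y^3 - 27y, 27x^3 + 27x, 0):
    (∇ × F)_x = ∂F_z/∂y - ∂F_y/∂z = 0,
    (∇ × F)_y = ∂F_x/∂z - ∂F_z/∂x = 0,
    (∇ × F)_z = ∂F_y/∂x - ∂F_x/∂y = 81x^2 + 81y^2 + 54.

On z = 4, (curl F)_z = 81x^2 + 81y^2 + 54.

Convert to polar (x = r cos θ, y = r sin θ, dA = r dr dθ); the integrand becomes 81r^2 + 54, so

    ∬_D (curl F)_z dA = ∫_0^{2π} ∫_0^{4} (81r^2 + 54) · r dr dθ.

Inner (r from 0 to 4): 5616.
Outer (θ from 0 to 2π): 11232π.

Therefore ∮_C F · dr = 11232π.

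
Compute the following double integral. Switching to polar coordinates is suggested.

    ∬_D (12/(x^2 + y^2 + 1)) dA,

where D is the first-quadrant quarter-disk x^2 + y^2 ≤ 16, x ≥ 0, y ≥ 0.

The region D is 0 ≤ r ≤ 4, 0 ≤ θ ≤ π/2 in polar coordinates, where x = r cos(θ), y = r sin(θ), and dA = r dr dθ.

Under the substitution, the integrand becomes 12/(r^2 + 1), so

    ∬_D (12/(x^2 + y^2 + 1)) dA = ∫_{0}^{π/2} ∫_{0}^{4} (12/(r^2 + 1)) · r dr dθ.

Inner integral (in r): ∫_{0}^{4} (12/(r^2 + 1)) · r dr = log(24137569).

Outer integral (in θ): ∫_{0}^{π/2} (log(24137569)) dθ = 3π log(17).

Therefore ∬_D (12/(x^2 + y^2 + 1)) dA = 3π log(17).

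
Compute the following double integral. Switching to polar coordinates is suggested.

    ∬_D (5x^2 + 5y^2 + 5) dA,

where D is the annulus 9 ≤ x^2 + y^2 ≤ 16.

The region D is 3 ≤ r ≤ 4, 0 ≤ θ ≤ 2π in polar coordinates, where x = r cos(θ), y = r sin(θ), and dA = r dr dθ.

Under the substitution, the integrand becomes 5r^2 + 5, so

    ∬_D (5x^2 + 5y^2 + 5) dA = ∫_{0}^{2π} ∫_{3}^{4} (5r^2 + 5) · r dr dθ.

Inner integral (in r): ∫_{3}^{4} (5r^2 + 5) · r dr = 945/4.

Outer integral (in θ): ∫_{0}^{2π} (945/4) dθ = 945π/2.

Therefore ∬_D (5x^2 + 5y^2 + 5) dA = 945π/2.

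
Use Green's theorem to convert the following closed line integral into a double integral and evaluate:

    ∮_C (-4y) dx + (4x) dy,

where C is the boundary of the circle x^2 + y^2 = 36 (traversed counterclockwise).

Green's theorem converts the closed line integral into a double integral over the enclosed region D:

    ∮_C P dx + Q dy = ∬_D (∂Q/∂x - ∂P/∂y) dA.

Here P = -4y, Q = 4x, so

    ∂Q/∂x = 4,    ∂P/∂y = -4,
    ∂Q/∂x - ∂P/∂y = 8.

D is the region x^2 + y^2 ≤ 36. Evaluating the double integral:

In polar coordinates (x = r cos θ, y = r sin θ, dA = r dr dθ) the integrand becomes 8, so

    ∬_D (8) dA = ∫_0^{2π} ∫_0^{6} (8) · r dr dθ.

Inner (r from 0 to 6): 144.
Outer (θ from 0 to 2π): 288π.

Therefore ∮_C P dx + Q dy = 288π.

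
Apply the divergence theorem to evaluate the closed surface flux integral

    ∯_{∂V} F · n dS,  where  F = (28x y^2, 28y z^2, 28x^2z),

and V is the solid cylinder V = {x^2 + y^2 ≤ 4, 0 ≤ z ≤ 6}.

By the divergence theorem,

    ∯_{∂V} F · n dS = ∭_V (∇ · F) dV.

Compute the divergence:
    ∇ · F = ∂F_x/∂x + ∂F_y/∂y + ∂F_z/∂z = 28y^2 + 28z^2 + 28x^2 = 28x^2 + 28y^2 + 28z^2.

In cylindrical coordinates, x = r cos(θ), y = r sin(θ), z = z, dV = r dr dθ dz, with 0 ≤ r ≤ 2, 0 ≤ θ ≤ 2π, 0 ≤ z ≤ 6.

The integrand, after substitution and multiplying by the volume element, becomes (28r^2 + 28z^2) · r, so

    ∭_V (∇·F) dV = ∫_0^{2π} ∫_0^{2} ∫_0^{6} (28r^2 + 28z^2) · r dz dr dθ.

Inner (z from 0 to 6): 168r (r^2 + 12).
Middle (r from 0 to 2): 4704.
Outer (θ from 0 to 2π): 9408π.

Therefore ∯_{∂V} F · n dS = 9408π.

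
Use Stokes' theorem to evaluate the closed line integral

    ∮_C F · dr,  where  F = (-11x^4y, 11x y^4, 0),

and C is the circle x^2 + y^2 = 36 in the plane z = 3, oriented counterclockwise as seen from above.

Let S be the flat disk x^2 + y^2 ≤ 36 in the plane z = 3, with upward unit normal n̂ = ẑ. By Stokes' theorem,

    ∮_C F · dr = ∬_S (∇ × F) · n̂ dS = ∬_D (curl F)_z dA,

where D is the disk x^2 + y^2 ≤ 36.

Compute the curl of F = (-11x^4y, 11x y^4, 0):
    (∇ × F)_x = ∂F_z/∂y - ∂F_y/∂z = 0,
    (∇ × F)_y = ∂F_x/∂z - ∂F_z/∂x = 0,
    (∇ × F)_z = ∂F_y/∂x - ∂F_x/∂y = 11x^4 + 11y^4.

On z = 3, (curl F)_z = 11x^4 + 11y^4.

Convert to polar (x = r cos θ, y = r sin θ, dA = r dr dθ); the integrand becomes 11r^4(sin(θ)^4 + cos(θ)^4), so

    ∬_D (curl F)_z dA = ∫_0^{2π} ∫_0^{6} (11r^4(sin(θ)^4 + cos(θ)^4)) · r dr dθ.

Inner (r from 0 to 6): 85536sin(θ)^4 + 85536cos(θ)^4.
Outer (θ from 0 to 2π): 128304π.

Therefore ∮_C F · dr = 128304π.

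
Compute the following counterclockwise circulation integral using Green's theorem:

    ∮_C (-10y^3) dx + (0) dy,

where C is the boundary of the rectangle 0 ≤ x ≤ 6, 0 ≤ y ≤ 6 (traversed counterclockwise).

Green's theorem converts the closed line integral into a double integral over the enclosed region D:

    ∮_C P dx + Q dy = ∬_D (∂Q/∂x - ∂P/∂y) dA.

Here P = -10y^3, Q = 0, so

    ∂Q/∂x = 0,    ∂P/∂y = -30y^2,
    ∂Q/∂x - ∂P/∂y = 30y^2.

D is the region 0 ≤ x ≤ 6, 0 ≤ y ≤ 6. Evaluating the double integral:

    ∬_D (30y^2) dA = ∫_0^{6} ∫_0^{6} (30y^2) dy dx.

Inner (y from 0 to 6): 2160.
Outer (x from 0 to 6): 12960.

Therefore ∮_C P dx + Q dy = 12960.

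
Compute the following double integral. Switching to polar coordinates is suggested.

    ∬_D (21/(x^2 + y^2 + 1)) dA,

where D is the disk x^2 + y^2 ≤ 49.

The region D is 0 ≤ r ≤ 7, 0 ≤ θ ≤ 2π in polar coordinates, where x = r cos(θ), y = r sin(θ), and dA = r dr dθ.

Under the substitution, the integrand becomes 21/(r^2 + 1), so

    ∬_D (21/(x^2 + y^2 + 1)) dA = ∫_{0}^{2π} ∫_{0}^{7} (21/(r^2 + 1)) · r dr dθ.

Inner integral (in r): ∫_{0}^{7} (21/(r^2 + 1)) · r dr = 21log(50)/2.

Outer integral (in θ): ∫_{0}^{2π} (21log(50)/2) dθ = 21π log(50).

Therefore ∬_D (21/(x^2 + y^2 + 1)) dA = 21π log(50).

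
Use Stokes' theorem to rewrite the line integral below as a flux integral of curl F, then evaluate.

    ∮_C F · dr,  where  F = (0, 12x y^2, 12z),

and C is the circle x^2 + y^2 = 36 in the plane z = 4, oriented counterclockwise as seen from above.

Let S be the flat disk x^2 + y^2 ≤ 36 in the plane z = 4, with upward unit normal n̂ = ẑ. By Stokes' theorem,

    ∮_C F · dr = ∬_S (∇ × F) · n̂ dS = ∬_D (curl F)_z dA,

where D is the disk x^2 + y^2 ≤ 36.

Compute the curl of F = (0, 12x y^2, 12z):
    (∇ × F)_x = ∂F_z/∂y - ∂F_y/∂z = 0,
    (∇ × F)_y = ∂F_x/∂z - ∂F_z/∂x = 0,
    (∇ × F)_z = ∂F_y/∂x - ∂F_x/∂y = 12y^2.

On z = 4, (curl F)_z = 12y^2.

Convert to polar (x = r cos θ, y = r sin θ, dA = r dr dθ); the integrand becomes 12r^2sin(θ)^2, so

    ∬_D (curl F)_z dA = ∫_0^{2π} ∫_0^{6} (12r^2sin(θ)^2) · r dr dθ.

Inner (r from 0 to 6): 3888sin(θ)^2.
Outer (θ from 0 to 2π): 3888π.

Therefore ∮_C F · dr = 3888π.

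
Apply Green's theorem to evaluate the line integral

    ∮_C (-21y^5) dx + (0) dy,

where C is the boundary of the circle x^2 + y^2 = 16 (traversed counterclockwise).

Green's theorem converts the closed line integral into a double integral over the enclosed region D:

    ∮_C P dx + Q dy = ∬_D (∂Q/∂x - ∂P/∂y) dA.

Here P = -21y^5, Q = 0, so

    ∂Q/∂x = 0,    ∂P/∂y = -105y^4,
    ∂Q/∂x - ∂P/∂y = 105y^4.

D is the region x^2 + y^2 ≤ 16. Evaluating the double integral:

In polar coordinates (x = r cos θ, y = r sin θ, dA = r dr dθ) the integrand becomes 105r^4sin(θ)^4, so

    ∬_D (105y^4) dA = ∫_0^{2π} ∫_0^{4} (105r^4sin(θ)^4) · r dr dθ.

Inner (r from 0 to 4): 71680sin(θ)^4.
Outer (θ from 0 to 2π): 53760π.

Therefore ∮_C P dx + Q dy = 53760π.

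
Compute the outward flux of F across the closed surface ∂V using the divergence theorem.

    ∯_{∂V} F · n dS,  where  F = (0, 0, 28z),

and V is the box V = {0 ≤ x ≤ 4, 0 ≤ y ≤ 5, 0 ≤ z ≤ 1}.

By the divergence theorem,

    ∯_{∂V} F · n dS = ∭_V (∇ · F) dV.

Compute the divergence:
    ∇ · F = ∂F_x/∂x + ∂F_y/∂y + ∂F_z/∂z = 0 + 0 + 28 = 28.

V is a rectangular box, so dV = dx dy dz with 0 ≤ x ≤ 4, 0 ≤ y ≤ 5, 0 ≤ z ≤ 1.

Integrate (28) over V as an iterated integral:

    ∭_V (∇·F) dV = ∫_0^{4} ∫_0^{5} ∫_0^{1} (28) dz dy dx.

Inner (z from 0 to 1): 28.
Middle (y from 0 to 5): 140.
Outer (x from 0 to 4): 560.

Therefore ∯_{∂V} F · n dS = 560.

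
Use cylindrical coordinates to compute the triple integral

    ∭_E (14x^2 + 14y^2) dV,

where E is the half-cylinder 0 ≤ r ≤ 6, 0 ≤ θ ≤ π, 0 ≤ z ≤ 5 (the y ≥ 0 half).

In cylindrical coordinates, x = r cos(θ), y = r sin(θ), z = z, and dV = r dr dθ dz.

The integrand becomes 14r^2, so

    ∭_E (14x^2 + 14y^2) dV = ∫_{0}^{π} ∫_{0}^{6} ∫_{0}^{5} (14r^2) · r dz dr dθ.

Inner (z): 70r^3.
Middle (r from 0 to 6): 22680.
Outer (θ): 22680π.

Therefore the triple integral equals 22680π.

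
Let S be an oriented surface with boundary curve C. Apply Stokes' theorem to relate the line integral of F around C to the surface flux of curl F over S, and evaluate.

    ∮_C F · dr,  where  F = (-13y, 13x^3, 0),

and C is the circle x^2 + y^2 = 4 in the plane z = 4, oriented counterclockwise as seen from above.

Let S be the flat disk x^2 + y^2 ≤ 4 in the plane z = 4, with upward unit normal n̂ = ẑ. By Stokes' theorem,

    ∮_C F · dr = ∬_S (∇ × F) · n̂ dS = ∬_D (curl F)_z dA,

where D is the disk x^2 + y^2 ≤ 4.

Compute the curl of F = (-13y, 13x^3, 0):
    (∇ × F)_x = ∂F_z/∂y - ∂F_y/∂z = 0,
    (∇ × F)_y = ∂F_x/∂z - ∂F_z/∂x = 0,
    (∇ × F)_z = ∂F_y/∂x - ∂F_x/∂y = 39x^2 + 13.

On z = 4, (curl F)_z = 39x^2 + 13.

Convert to polar (x = r cos θ, y = r sin θ, dA = r dr dθ); the integrand becomes 39r^2cos(θ)^2 + 13, so

    ∬_D (curl F)_z dA = ∫_0^{2π} ∫_0^{2} (39r^2cos(θ)^2 + 13) · r dr dθ.

Inner (r from 0 to 2): 156cos(θ)^2 + 26.
Outer (θ from 0 to 2π): 208π.

Therefore ∮_C F · dr = 208π.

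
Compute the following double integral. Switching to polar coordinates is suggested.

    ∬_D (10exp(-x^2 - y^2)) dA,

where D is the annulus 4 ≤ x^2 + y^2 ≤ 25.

The region D is 2 ≤ r ≤ 5, 0 ≤ θ ≤ 2π in polar coordinates, where x = r cos(θ), y = r sin(θ), and dA = r dr dθ.

Under the substitution, the integrand becomes 10exp(-r^2), so

    ∬_D (10exp(-x^2 - y^2)) dA = ∫_{0}^{2π} ∫_{2}^{5} (10exp(-r^2)) · r dr dθ.

Inner integral (in r): ∫_{2}^{5} (10exp(-r^2)) · r dr = -(5 - 5exp(21))exp(-25).

Outer integral (in θ): ∫_{0}^{2π} (-(5 - 5exp(21))exp(-25)) dθ = -10π (1 - exp(21))exp(-25).

Therefore ∬_D (10exp(-x^2 - y^2)) dA = -10π (1 - exp(21))exp(-25).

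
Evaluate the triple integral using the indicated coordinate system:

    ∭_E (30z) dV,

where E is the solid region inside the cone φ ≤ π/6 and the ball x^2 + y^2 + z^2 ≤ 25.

In spherical coordinates, x = ρ sin(φ) cos(θ), y = ρ sin(φ) sin(θ), z = ρ cos(φ), and dV = ρ^2 sin(φ) dρ dφ dθ.

The integrand becomes 30ρ cos(φ), so

    ∭_E (30z) dV = ∫_{0}^{2π} ∫_{0}^{π/6} ∫_{0}^{5} (30ρ cos(φ)) · ρ^2 sin(φ) dρ dφ dθ.

Inner (ρ): 9375sin(2φ)/4.
Middle (φ): 9375/16.
Outer (θ): 9375π/8.

Therefore the triple integral equals 9375π/8.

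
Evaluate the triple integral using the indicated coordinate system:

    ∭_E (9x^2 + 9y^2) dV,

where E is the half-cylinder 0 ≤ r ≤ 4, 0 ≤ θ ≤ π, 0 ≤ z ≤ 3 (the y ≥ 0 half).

In cylindrical coordinates, x = r cos(θ), y = r sin(θ), z = z, and dV = r dr dθ dz.

The integrand becomes 9r^2, so

    ∭_E (9x^2 + 9y^2) dV = ∫_{0}^{π} ∫_{0}^{4} ∫_{0}^{3} (9r^2) · r dz dr dθ.

Inner (z): 27r^3.
Middle (r from 0 to 4): 1728.
Outer (θ): 1728π.

Therefore the triple integral equals 1728π.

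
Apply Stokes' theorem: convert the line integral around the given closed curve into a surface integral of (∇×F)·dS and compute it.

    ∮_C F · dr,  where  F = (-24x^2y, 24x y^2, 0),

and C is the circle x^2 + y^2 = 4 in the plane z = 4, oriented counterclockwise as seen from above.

Let S be the flat disk x^2 + y^2 ≤ 4 in the plane z = 4, with upward unit normal n̂ = ẑ. By Stokes' theorem,

    ∮_C F · dr = ∬_S (∇ × F) · n̂ dS = ∬_D (curl F)_z dA,

where D is the disk x^2 + y^2 ≤ 4.

Compute the curl of F = (-24x^2y, 24x y^2, 0):
    (∇ × F)_x = ∂F_z/∂y - ∂F_y/∂z = 0,
    (∇ × F)_y = ∂F_x/∂z - ∂F_z/∂x = 0,
    (∇ × F)_z = ∂F_y/∂x - ∂F_x/∂y = 24x^2 + 24y^2.

On z = 4, (curl F)_z = 24x^2 + 24y^2.

Convert to polar (x = r cos θ, y = r sin θ, dA = r dr dθ); the integrand becomes 24r^2, so

    ∬_D (curl F)_z dA = ∫_0^{2π} ∫_0^{2} (24r^2) · r dr dθ.

Inner (r from 0 to 2): 96.
Outer (θ from 0 to 2π): 192π.

Therefore ∮_C F · dr = 192π.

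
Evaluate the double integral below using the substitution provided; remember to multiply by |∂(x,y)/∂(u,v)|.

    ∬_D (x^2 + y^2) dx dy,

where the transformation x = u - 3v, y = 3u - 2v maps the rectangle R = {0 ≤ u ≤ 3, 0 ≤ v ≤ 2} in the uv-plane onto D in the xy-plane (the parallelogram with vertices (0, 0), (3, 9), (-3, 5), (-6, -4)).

Compute the Jacobian determinant of (x, y) with respect to (u, v):

    ∂(x,y)/∂(u,v) = | 1  -3 | = (1)(-2) - (-3)(3) = 7.
                   | 3  -2 |

Its absolute value is |J| = 7 (the area scaling factor).

Substituting x = u - 3v, y = 3u - 2v into the integrand,

    x^2 + y^2 → 10u^2 - 18u v + 13v^2,

so the integral becomes

    ∬_R (10u^2 - 18u v + 13v^2) · |J| du dv = ∫_0^3 ∫_0^2 (70u^2 - 126u v + 91v^2) dv du.

Inner (v): 140u^2 - 252u + 728/3.
Outer (u): 854.

Therefore ∬_D (x^2 + y^2) dx dy = 854.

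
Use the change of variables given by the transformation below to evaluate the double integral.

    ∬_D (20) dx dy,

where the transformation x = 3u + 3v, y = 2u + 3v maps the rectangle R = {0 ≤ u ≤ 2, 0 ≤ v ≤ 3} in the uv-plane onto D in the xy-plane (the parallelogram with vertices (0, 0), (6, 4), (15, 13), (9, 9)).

Compute the Jacobian determinant of (x, y) with respect to (u, v):

    ∂(x,y)/∂(u,v) = | 3  3 | = (3)(3) - (3)(2) = 3.
                   | 2  3 |

Its absolute value is |J| = 3 (the area scaling factor).

Substituting x = 3u + 3v, y = 2u + 3v into the integrand,

    20 → 20,

so the integral becomes

    ∬_R (20) · |J| du dv = ∫_0^2 ∫_0^3 (60) dv du.

Inner (v): 180.
Outer (u): 360.

Therefore ∬_D (20) dx dy = 360.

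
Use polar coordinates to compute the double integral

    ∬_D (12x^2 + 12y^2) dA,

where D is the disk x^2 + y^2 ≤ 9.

The region D is 0 ≤ r ≤ 3, 0 ≤ θ ≤ 2π in polar coordinates, where x = r cos(θ), y = r sin(θ), and dA = r dr dθ.

Under the substitution, the integrand becomes 12r^2, so

    ∬_D (12x^2 + 12y^2) dA = ∫_{0}^{2π} ∫_{0}^{3} (12r^2) · r dr dθ.

Inner integral (in r): ∫_{0}^{3} (12r^2) · r dr = 243.

Outer integral (in θ): ∫_{0}^{2π} (243) dθ = 486π.

Therefore ∬_D (12x^2 + 12y^2) dA = 486π.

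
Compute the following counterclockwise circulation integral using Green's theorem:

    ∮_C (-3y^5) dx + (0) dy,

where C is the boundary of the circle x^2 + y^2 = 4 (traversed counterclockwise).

Green's theorem converts the closed line integral into a double integral over the enclosed region D:

    ∮_C P dx + Q dy = ∬_D (∂Q/∂x - ∂P/∂y) dA.

Here P = -3y^5, Q = 0, so

    ∂Q/∂x = 0,    ∂P/∂y = -15y^4,
    ∂Q/∂x - ∂P/∂y = 15y^4.

D is the region x^2 + y^2 ≤ 4. Evaluating the double integral:

In polar coordinates (x = r cos θ, y = r sin θ, dA = r dr dθ) the integrand becomes 15r^4sin(θ)^4, so

    ∬_D (15y^4) dA = ∫_0^{2π} ∫_0^{2} (15r^4sin(θ)^4) · r dr dθ.

Inner (r from 0 to 2): 160sin(θ)^4.
Outer (θ from 0 to 2π): 120π.

Therefore ∮_C P dx + Q dy = 120π.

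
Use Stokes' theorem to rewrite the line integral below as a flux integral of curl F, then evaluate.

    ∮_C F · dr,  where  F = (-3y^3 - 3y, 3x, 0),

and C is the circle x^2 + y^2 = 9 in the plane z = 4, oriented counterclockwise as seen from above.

Let S be the flat disk x^2 + y^2 ≤ 9 in the plane z = 4, with upward unit normal n̂ = ẑ. By Stokes' theorem,

    ∮_C F · dr = ∬_S (∇ × F) · n̂ dS = ∬_D (curl F)_z dA,

where D is the disk x^2 + y^2 ≤ 9.

Compute the curl of F = (-3y^3 - 3y, 3x, 0):
    (∇ × F)_x = ∂F_z/∂y - ∂F_y/∂z = 0,
    (∇ × F)_y = ∂F_x/∂z - ∂F_z/∂x = 0,
    (∇ × F)_z = ∂F_y/∂x - ∂F_x/∂y = 9y^2 + 6.

On z = 4, (curl F)_z = 9y^2 + 6.

Convert to polar (x = r cos θ, y = r sin θ, dA = r dr dθ); the integrand becomes 9r^2sin(θ)^2 + 6, so

    ∬_D (curl F)_z dA = ∫_0^{2π} ∫_0^{3} (9r^2sin(θ)^2 + 6) · r dr dθ.

Inner (r from 0 to 3): 729sin(θ)^2/4 + 27.
Outer (θ from 0 to 2π): 945π/4.

Therefore ∮_C F · dr = 945π/4.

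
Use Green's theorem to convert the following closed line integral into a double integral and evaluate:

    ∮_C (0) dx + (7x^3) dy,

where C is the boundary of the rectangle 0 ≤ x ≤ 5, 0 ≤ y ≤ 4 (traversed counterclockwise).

Green's theorem converts the closed line integral into a double integral over the enclosed region D:

    ∮_C P dx + Q dy = ∬_D (∂Q/∂x - ∂P/∂y) dA.

Here P = 0, Q = 7x^3, so

    ∂Q/∂x = 21x^2,    ∂P/∂y = 0,
    ∂Q/∂x - ∂P/∂y = 21x^2.

D is the region 0 ≤ x ≤ 5, 0 ≤ y ≤ 4. Evaluating the double integral:

    ∬_D (21x^2) dA = ∫_0^{5} ∫_0^{4} (21x^2) dy dx.

Inner (y from 0 to 4): 84x^2.
Outer (x from 0 to 5): 3500.

Therefore ∮_C P dx + Q dy = 3500.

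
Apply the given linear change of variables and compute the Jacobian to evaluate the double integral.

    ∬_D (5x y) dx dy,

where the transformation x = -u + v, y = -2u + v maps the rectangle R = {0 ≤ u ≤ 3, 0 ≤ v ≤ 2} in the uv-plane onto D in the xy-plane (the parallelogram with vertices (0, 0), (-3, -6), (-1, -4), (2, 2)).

Compute the Jacobian determinant of (x, y) with respect to (u, v):

    ∂(x,y)/∂(u,v) = | -1  1 | = (-1)(1) - (1)(-2) = 1.
                   | -2  1 |

Its absolute value is |J| = 1 (the area scaling factor).

Substituting x = -u + v, y = -2u + v into the integrand,

    5x y → 10u^2 - 15u v + 5v^2,

so the integral becomes

    ∬_R (10u^2 - 15u v + 5v^2) · |J| du dv = ∫_0^3 ∫_0^2 (10u^2 - 15u v + 5v^2) dv du.

Inner (v): 20u^2 - 30u + 40/3.
Outer (u): 85.

Therefore ∬_D (5x y) dx dy = 85.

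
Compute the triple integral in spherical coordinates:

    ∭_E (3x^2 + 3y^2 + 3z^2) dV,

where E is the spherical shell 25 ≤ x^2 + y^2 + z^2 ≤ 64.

In spherical coordinates, x = ρ sin(φ) cos(θ), y = ρ sin(φ) sin(θ), z = ρ cos(φ), and dV = ρ^2 sin(φ) dρ dφ dθ.

The integrand becomes 3ρ^2, so

    ∭_E (3x^2 + 3y^2 + 3z^2) dV = ∫_{0}^{2π} ∫_{0}^{π} ∫_{5}^{8} (3ρ^2) · ρ^2 sin(φ) dρ dφ dθ.

Inner (ρ): 88929sin(φ)/5.
Middle (φ): 177858/5.
Outer (θ): 355716π/5.

Therefore the triple integral equals 355716π/5.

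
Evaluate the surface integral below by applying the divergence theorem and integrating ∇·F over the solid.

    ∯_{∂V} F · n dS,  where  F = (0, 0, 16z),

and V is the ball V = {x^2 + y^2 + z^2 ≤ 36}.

By the divergence theorem,

    ∯_{∂V} F · n dS = ∭_V (∇ · F) dV.

Compute the divergence:
    ∇ · F = ∂F_x/∂x + ∂F_y/∂y + ∂F_z/∂z = 0 + 0 + 16 = 16.

In spherical coordinates, x = ρ sin(φ) cos(θ), y = ρ sin(φ) sin(θ), z = ρ cos(φ), dV = ρ^2 sin(φ) dρ dφ dθ, with 0 ≤ ρ ≤ 6, 0 ≤ φ ≤ π, 0 ≤ θ ≤ 2π.

The integrand, after substitution and multiplying by the volume element, becomes (16) · ρ^2 sin(φ), so

    ∭_V (∇·F) dV = ∫_0^{2π} ∫_0^{π} ∫_0^{6} (16) · ρ^2 sin(φ) dρ dφ dθ.

Inner (ρ from 0 to 6): 1152sin(φ).
Middle (φ from 0 to π): 2304.
Outer (θ from 0 to 2π): 4608π.

Therefore ∯_{∂V} F · n dS = 4608π.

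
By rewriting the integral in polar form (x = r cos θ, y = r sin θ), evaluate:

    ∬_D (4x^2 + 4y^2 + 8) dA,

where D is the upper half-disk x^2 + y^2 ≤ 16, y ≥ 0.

The region D is 0 ≤ r ≤ 4, 0 ≤ θ ≤ π in polar coordinates, where x = r cos(θ), y = r sin(θ), and dA = r dr dθ.

Under the substitution, the integrand becomes 4r^2 + 8, so

    ∬_D (4x^2 + 4y^2 + 8) dA = ∫_{0}^{π} ∫_{0}^{4} (4r^2 + 8) · r dr dθ.

Inner integral (in r): ∫_{0}^{4} (4r^2 + 8) · r dr = 320.

Outer integral (in θ): ∫_{0}^{π} (320) dθ = 320π.

Therefore ∬_D (4x^2 + 4y^2 + 8) dA = 320π.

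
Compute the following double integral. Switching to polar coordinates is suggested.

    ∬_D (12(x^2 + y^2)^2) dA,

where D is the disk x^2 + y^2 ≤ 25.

The region D is 0 ≤ r ≤ 5, 0 ≤ θ ≤ 2π in polar coordinates, where x = r cos(θ), y = r sin(θ), and dA = r dr dθ.

Under the substitution, the integrand becomes 12r^4, so

    ∬_D (12(x^2 + y^2)^2) dA = ∫_{0}^{2π} ∫_{0}^{5} (12r^4) · r dr dθ.

Inner integral (in r): ∫_{0}^{5} (12r^4) · r dr = 31250.

Outer integral (in θ): ∫_{0}^{2π} (31250) dθ = 62500π.

Therefore ∬_D (12(x^2 + y^2)^2) dA = 62500π.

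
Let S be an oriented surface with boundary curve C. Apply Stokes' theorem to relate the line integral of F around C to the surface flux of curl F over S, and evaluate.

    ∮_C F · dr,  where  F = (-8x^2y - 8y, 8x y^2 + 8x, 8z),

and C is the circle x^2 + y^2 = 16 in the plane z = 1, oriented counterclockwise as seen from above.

Let S be the flat disk x^2 + y^2 ≤ 16 in the plane z = 1, with upward unit normal n̂ = ẑ. By Stokes' theorem,

    ∮_C F · dr = ∬_S (∇ × F) · n̂ dS = ∬_D (curl F)_z dA,

where D is the disk x^2 + y^2 ≤ 16.

Compute the curl of F = (-8x^2y - 8y, 8x y^2 + 8x, 8z):
    (∇ × F)_x = ∂F_z/∂y - ∂F_y/∂z = 0,
    (∇ × F)_y = ∂F_x/∂z - ∂F_z/∂x = 0,
    (∇ × F)_z = ∂F_y/∂x - ∂F_x/∂y = 8x^2 + 8y^2 + 16.

On z = 1, (curl F)_z = 8x^2 + 8y^2 + 16.

Convert to polar (x = r cos θ, y = r sin θ, dA = r dr dθ); the integrand becomes 8r^2 + 16, so

    ∬_D (curl F)_z dA = ∫_0^{2π} ∫_0^{4} (8r^2 + 16) · r dr dθ.

Inner (r from 0 to 4): 640.
Outer (θ from 0 to 2π): 1280π.

Therefore ∮_C F · dr = 1280π.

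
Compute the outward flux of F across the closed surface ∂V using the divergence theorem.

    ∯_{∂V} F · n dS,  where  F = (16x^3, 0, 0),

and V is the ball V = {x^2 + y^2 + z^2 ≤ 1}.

By the divergence theorem,

    ∯_{∂V} F · n dS = ∭_V (∇ · F) dV.

Compute the divergence:
    ∇ · F = ∂F_x/∂x + ∂F_y/∂y + ∂F_z/∂z = 48x^2 + 0 + 0 = 48x^2.

In spherical coordinates, x = ρ sin(φ) cos(θ), y = ρ sin(φ) sin(θ), z = ρ cos(φ), dV = ρ^2 sin(φ) dρ dφ dθ, with 0 ≤ ρ ≤ 1, 0 ≤ φ ≤ π, 0 ≤ θ ≤ 2π.

The integrand, after substitution and multiplying by the volume element, becomes (48ρ^2sin(φ)^2cos(θ)^2) · ρ^2 sin(φ), so

    ∭_V (∇·F) dV = ∫_0^{2π} ∫_0^{π} ∫_0^{1} (48ρ^2sin(φ)^2cos(θ)^2) · ρ^2 sin(φ) dρ dφ dθ.

Inner (ρ from 0 to 1): 48sin(φ)^3cos(θ)^2/5.
Middle (φ from 0 to π): 64cos(θ)^2/5.
Outer (θ from 0 to 2π): 64π/5.

Therefore ∯_{∂V} F · n dS = 64π/5.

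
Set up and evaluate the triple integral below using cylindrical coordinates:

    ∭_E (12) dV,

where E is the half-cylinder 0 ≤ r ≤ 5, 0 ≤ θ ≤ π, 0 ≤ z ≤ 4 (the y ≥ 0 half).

In cylindrical coordinates, x = r cos(θ), y = r sin(θ), z = z, and dV = r dr dθ dz.

The integrand becomes 12, so

    ∭_E (12) dV = ∫_{0}^{π} ∫_{0}^{5} ∫_{0}^{4} (12) · r dz dr dθ.

Inner (z): 48r.
Middle (r from 0 to 5): 600.
Outer (θ): 600π.

Therefore the triple integral equals 600π.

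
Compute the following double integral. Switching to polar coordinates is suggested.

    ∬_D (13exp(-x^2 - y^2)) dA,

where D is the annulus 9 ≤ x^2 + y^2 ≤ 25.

The region D is 3 ≤ r ≤ 5, 0 ≤ θ ≤ 2π in polar coordinates, where x = r cos(θ), y = r sin(θ), and dA = r dr dθ.

Under the substitution, the integrand becomes 13exp(-r^2), so

    ∬_D (13exp(-x^2 - y^2)) dA = ∫_{0}^{2π} ∫_{3}^{5} (13exp(-r^2)) · r dr dθ.

Inner integral (in r): ∫_{3}^{5} (13exp(-r^2)) · r dr = -(13 - 13exp(16))exp(-25)/2.

Outer integral (in θ): ∫_{0}^{2π} (-(13 - 13exp(16))exp(-25)/2) dθ = -13π (1 - exp(16))exp(-25).

Therefore ∬_D (13exp(-x^2 - y^2)) dA = -13π (1 - exp(16))exp(-25).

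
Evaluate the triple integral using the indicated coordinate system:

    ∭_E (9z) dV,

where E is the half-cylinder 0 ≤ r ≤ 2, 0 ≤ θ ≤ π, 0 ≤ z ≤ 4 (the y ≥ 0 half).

In cylindrical coordinates, x = r cos(θ), y = r sin(θ), z = z, and dV = r dr dθ dz.

The integrand becomes 9z, so

    ∭_E (9z) dV = ∫_{0}^{π} ∫_{0}^{2} ∫_{0}^{4} (9z) · r dz dr dθ.

Inner (z): 72r.
Middle (r from 0 to 2): 144.
Outer (θ): 144π.

Therefore the triple integral equals 144π.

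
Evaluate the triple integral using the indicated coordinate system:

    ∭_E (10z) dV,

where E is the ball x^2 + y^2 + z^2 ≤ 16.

In spherical coordinates, x = ρ sin(φ) cos(θ), y = ρ sin(φ) sin(θ), z = ρ cos(φ), and dV = ρ^2 sin(φ) dρ dφ dθ.

The integrand becomes 10ρ cos(φ), so

    ∭_E (10z) dV = ∫_{0}^{2π} ∫_{0}^{π} ∫_{0}^{4} (10ρ cos(φ)) · ρ^2 sin(φ) dρ dφ dθ.

Inner (ρ): 320sin(2φ).
Middle (φ): 0.
Outer (θ): 0.

Therefore the triple integral equals 0.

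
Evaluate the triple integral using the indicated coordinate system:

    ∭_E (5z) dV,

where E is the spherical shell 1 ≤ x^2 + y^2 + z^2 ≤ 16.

In spherical coordinates, x = ρ sin(φ) cos(θ), y = ρ sin(φ) sin(θ), z = ρ cos(φ), and dV = ρ^2 sin(φ) dρ dφ dθ.

The integrand becomes 5ρ cos(φ), so

    ∭_E (5z) dV = ∫_{0}^{2π} ∫_{0}^{π} ∫_{1}^{4} (5ρ cos(φ)) · ρ^2 sin(φ) dρ dφ dθ.

Inner (ρ): 1275sin(2φ)/8.
Middle (φ): 0.
Outer (θ): 0.

Therefore the triple integral equals 0.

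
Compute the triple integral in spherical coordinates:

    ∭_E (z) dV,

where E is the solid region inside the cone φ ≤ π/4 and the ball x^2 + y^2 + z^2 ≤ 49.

In spherical coordinates, x = ρ sin(φ) cos(θ), y = ρ sin(φ) sin(θ), z = ρ cos(φ), and dV = ρ^2 sin(φ) dρ dφ dθ.

The integrand becomes ρ cos(φ), so

    ∭_E (z) dV = ∫_{0}^{2π} ∫_{0}^{π/4} ∫_{0}^{7} (ρ cos(φ)) · ρ^2 sin(φ) dρ dφ dθ.

Inner (ρ): 2401sin(2φ)/8.
Middle (φ): 2401/16.
Outer (θ): 2401π/8.

Therefore the triple integral equals 2401π/8.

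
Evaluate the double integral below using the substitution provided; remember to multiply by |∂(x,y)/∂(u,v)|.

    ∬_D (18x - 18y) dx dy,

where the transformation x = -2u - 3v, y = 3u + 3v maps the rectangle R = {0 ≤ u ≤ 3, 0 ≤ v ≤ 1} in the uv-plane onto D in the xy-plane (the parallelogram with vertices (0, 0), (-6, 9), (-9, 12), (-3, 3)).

Compute the Jacobian determinant of (x, y) with respect to (u, v):

    ∂(x,y)/∂(u,v) = | -2  -3 | = (-2)(3) - (-3)(3) = 3.
                   | 3  3 |

Its absolute value is |J| = 3 (the area scaling factor).

Substituting x = -2u - 3v, y = 3u + 3v into the integrand,

    18x - 18y → -90u - 108v,

so the integral becomes

    ∬_R (-90u - 108v) · |J| du dv = ∫_0^3 ∫_0^1 (-270u - 324v) dv du.

Inner (v): -270u - 162.
Outer (u): -1701.

Therefore ∬_D (18x - 18y) dx dy = -1701.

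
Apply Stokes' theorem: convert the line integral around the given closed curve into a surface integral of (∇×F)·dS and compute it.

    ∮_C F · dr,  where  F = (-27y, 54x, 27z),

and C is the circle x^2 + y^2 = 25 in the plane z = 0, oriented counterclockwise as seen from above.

Let S be the flat disk x^2 + y^2 ≤ 25 in the plane z = 0, with upward unit normal n̂ = ẑ. By Stokes' theorem,

    ∮_C F · dr = ∬_S (∇ × F) · n̂ dS = ∬_D (curl F)_z dA,

where D is the disk x^2 + y^2 ≤ 25.

Compute the curl of F = (-27y, 54x, 27z):
    (∇ × F)_x = ∂F_z/∂y - ∂F_y/∂z = 0,
    (∇ × F)_y = ∂F_x/∂z - ∂F_z/∂x = 0,
    (∇ × F)_z = ∂F_y/∂x - ∂F_x/∂y = 81.

On z = 0, (curl F)_z = 81.

Convert to polar (x = r cos θ, y = r sin θ, dA = r dr dθ); the integrand becomes 81, so

    ∬_D (curl F)_z dA = ∫_0^{2π} ∫_0^{5} (81) · r dr dθ.

Inner (r from 0 to 5): 2025/2.
Outer (θ from 0 to 2π): 2025π.

Therefore ∮_C F · dr = 2025π.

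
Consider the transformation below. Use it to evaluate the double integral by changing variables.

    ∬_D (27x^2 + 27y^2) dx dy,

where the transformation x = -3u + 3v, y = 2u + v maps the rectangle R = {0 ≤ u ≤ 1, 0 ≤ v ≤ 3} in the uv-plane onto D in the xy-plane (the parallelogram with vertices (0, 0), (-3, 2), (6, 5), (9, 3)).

Compute the Jacobian determinant of (x, y) with respect to (u, v):

    ∂(x,y)/∂(u,v) = | -3  3 | = (-3)(1) - (3)(2) = -9.
                   | 2  1 |

Its absolute value is |J| = 9 (the area scaling factor).

Substituting x = -3u + 3v, y = 2u + v into the integrand,

    27x^2 + 27y^2 → 351u^2 - 378u v + 270v^2,

so the integral becomes

    ∬_R (351u^2 - 378u v + 270v^2) · |J| du dv = ∫_0^1 ∫_0^3 (3159u^2 - 3402u v + 2430v^2) dv du.

Inner (v): 9477u^2 - 15309u + 21870.
Outer (u): 34749/2.

Therefore ∬_D (27x^2 + 27y^2) dx dy = 34749/2.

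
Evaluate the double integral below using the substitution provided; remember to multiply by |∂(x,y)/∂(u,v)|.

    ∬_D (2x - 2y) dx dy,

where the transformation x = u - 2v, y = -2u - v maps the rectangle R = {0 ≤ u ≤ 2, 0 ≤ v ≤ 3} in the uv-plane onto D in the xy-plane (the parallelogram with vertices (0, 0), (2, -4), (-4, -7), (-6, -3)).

Compute the Jacobian determinant of (x, y) with respect to (u, v):

    ∂(x,y)/∂(u,v) = | 1  -2 | = (1)(-1) - (-2)(-2) = -5.
                   | -2  -1 |

Its absolute value is |J| = 5 (the area scaling factor).

Substituting x = u - 2v, y = -2u - v into the integrand,

    2x - 2y → 6u - 2v,

so the integral becomes

    ∬_R (6u - 2v) · |J| du dv = ∫_0^2 ∫_0^3 (30u - 10v) dv du.

Inner (v): 90u - 45.
Outer (u): 90.

Therefore ∬_D (2x - 2y) dx dy = 90.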